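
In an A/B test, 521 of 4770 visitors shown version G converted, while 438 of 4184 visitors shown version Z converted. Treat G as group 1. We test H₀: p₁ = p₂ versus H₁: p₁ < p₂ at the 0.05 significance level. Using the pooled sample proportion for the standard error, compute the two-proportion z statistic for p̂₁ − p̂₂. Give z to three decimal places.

z = 0.693

p̂₁ = 521/4770 = 0.10922, p̂₂ = 438/4184 = 0.10468.
Pooled p̂ = (521+438)/(4770+4184) = 959/8954 = 0.10710.
SE = √(p̂(1−p̂)(1/n₁+1/n₂)) = √(0.10710·0.89290·0.000448649) = √(4.29052e-05) = 0.00655.
z = (0.10922 − 0.10468)/0.00655 = 0.00454/0.00655 = 0.693.
p-value = P(Z < 0.693) ≈ 0.7559. With α = 0.05, fail to reject H₀.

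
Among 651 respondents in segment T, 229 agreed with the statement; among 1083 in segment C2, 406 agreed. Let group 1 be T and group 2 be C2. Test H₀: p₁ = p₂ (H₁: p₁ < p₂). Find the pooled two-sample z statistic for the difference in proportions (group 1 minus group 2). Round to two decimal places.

z = -0.97

p̂₁ = 229/651 ≈ 0.3518, p̂₂ = 406/1083 ≈ 0.3749.
Pooled p̂ = (229+406)/(651+1083) = 635/1734 = 0.3662.
SE = √(p̂(1−p̂)(1/n₁+1/n₂)) = √(0.3662·0.6338·0.00245946) = √(0.000570838) = 0.0239.
z = (0.3518 − 0.3749)/0.0239 = -0.0231/0.0239 = -0.97.
p-value = P(Z < -0.968) ≈ 0.1666.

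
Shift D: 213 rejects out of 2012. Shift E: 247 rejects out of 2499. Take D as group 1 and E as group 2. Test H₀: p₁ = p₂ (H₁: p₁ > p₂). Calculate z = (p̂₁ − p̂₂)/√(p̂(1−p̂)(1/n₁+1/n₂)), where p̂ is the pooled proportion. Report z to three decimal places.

z = 0.775

p̂₁ = 213/2012 = 0.10586, p̂₂ = 247/2499 = 0.09884.
Pooled p̂ = (213+247)/(2012+2499) = 460/4511 = 0.10197.
SE = √(p̂(1−p̂)(1/n₁+1/n₂)) = √(0.10197·0.89803·0.000897178) = √(8.21586e-05) = 0.00906.
z = (0.10586 − 0.09884)/0.00906 = 0.00702/0.00906 = 0.775.
p-value = P(Z > 0.775) ≈ 0.2192.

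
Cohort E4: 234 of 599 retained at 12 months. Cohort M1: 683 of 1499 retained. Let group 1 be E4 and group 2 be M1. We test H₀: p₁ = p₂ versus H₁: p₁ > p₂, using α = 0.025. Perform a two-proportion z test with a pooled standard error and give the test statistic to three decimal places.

z = -2.710

p̂₁ = 234/599 ≈ 0.39065, p̂₂ = 683/1499 ≈ 0.45564.
Pooled p̂ = (234+683)/(599+1499) = 917/2098 = 0.43708.
SE = √(0.246041 × 0.00233656) = 0.02398.
z = (0.39065 − 0.45564)/0.02398 = -0.06499/0.02398 = -2.710.
p-value = P(Z > -2.710) ≈ 0.9966, so at α = 0.025 we fail to reject H₀.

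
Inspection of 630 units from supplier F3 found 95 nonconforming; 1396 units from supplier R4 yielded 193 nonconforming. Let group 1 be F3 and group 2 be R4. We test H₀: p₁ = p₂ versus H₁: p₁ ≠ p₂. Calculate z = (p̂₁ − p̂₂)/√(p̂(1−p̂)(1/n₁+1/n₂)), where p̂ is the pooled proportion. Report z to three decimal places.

p̂₁ = 95/630 = 0.15079, p̂₂ = 193/1396 = 0.13825.
Pooled p̂ = (95+193)/(630+1396) = 288/2026 = 0.14215.
SE = √(0.121945 × 0.00230363) = 0.01676.
z = (0.15079 − 0.13825)/0.01676 = 0.01254/0.01676 = 0.748.
p-value = 2·P(Z > 0.748) ≈ 0.4543.

z = 0.748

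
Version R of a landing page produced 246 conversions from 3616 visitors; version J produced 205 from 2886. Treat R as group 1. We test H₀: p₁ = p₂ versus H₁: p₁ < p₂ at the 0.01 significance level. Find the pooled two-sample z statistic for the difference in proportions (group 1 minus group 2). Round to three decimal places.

p̂₁ = 246/3616 = 0.06803, p̂₂ = 205/2886 = 0.07103.
Pooled p̂ = (246+205)/(3616+2886) = 451/6502 = 0.06936.
SE = √(p̂(1−p̂)(1/n₁+1/n₂)) = √(0.06936·0.93064·0.000623049) = √(4.02191e-05) = 0.00634.
z = (0.06803 − 0.07103)/0.00634 = -0.00300/0.00634 = -0.473.
p-value = P(Z < -0.473) ≈ 0.3180, so at α = 0.01 we fail to reject H₀.

z = -0.473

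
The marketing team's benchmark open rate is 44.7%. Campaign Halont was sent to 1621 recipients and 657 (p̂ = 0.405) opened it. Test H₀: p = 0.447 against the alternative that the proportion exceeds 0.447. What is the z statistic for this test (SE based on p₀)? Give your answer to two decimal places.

p̂ = 657/1621 = 0.40531.
Standard error under H₀: √(0.447×0.553/1621) = 0.01235.
z = (0.40531 − 0.447)/0.01235 = -0.04169/0.01235 = -3.38.

z = -3.38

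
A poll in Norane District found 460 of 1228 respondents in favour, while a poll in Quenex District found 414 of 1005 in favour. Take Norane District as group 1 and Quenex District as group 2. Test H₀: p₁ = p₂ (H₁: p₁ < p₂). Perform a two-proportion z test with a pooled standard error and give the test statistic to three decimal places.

z = -1.799

p̂₁ = 460/1228 ≈ 0.37459, p̂₂ = 414/1005 ≈ 0.41194.
Pooled p̂ = (460+414)/(1228+1005) = 874/2233 = 0.39140.
SE = √(0.238206 × 0.00180936) = 0.02076.
z = (0.37459 − 0.41194)/0.02076 = -0.03735/0.02076 = -1.799.
p-value = P(Z < -1.799) ≈ 0.0360.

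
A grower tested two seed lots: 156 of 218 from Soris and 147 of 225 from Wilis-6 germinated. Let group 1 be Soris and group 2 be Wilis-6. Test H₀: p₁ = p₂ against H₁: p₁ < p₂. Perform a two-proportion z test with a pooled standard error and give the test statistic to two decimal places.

p̂₁ = 156/218 ≈ 0.7156, p̂₂ = 147/225 ≈ 0.6533.
Pooled p̂ = (156+147)/(218+225) = 303/443 = 0.6840.
SE = √(0.216154 × 0.0090316) = 0.0442.
z = (0.7156 − 0.6533)/0.0442 = 0.0623/0.0442 = 1.41.

z = 1.41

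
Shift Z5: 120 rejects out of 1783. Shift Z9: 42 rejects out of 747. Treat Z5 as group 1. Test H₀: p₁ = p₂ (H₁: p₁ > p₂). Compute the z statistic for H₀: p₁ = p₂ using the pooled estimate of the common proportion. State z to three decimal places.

z = 1.038

p̂₁ = 120/1783 ≈ 0.06730, p̂₂ = 42/747 ≈ 0.05622.
Pooled p̂ = (120+42)/(1783+747) = 162/2530 = 0.06403.
SE = √(p̂(1−p̂)(1/n₁+1/n₂)) = √(0.06403·0.93597·0.00189954) = √(0.000113842) = 0.01067.
z = (0.06730 − 0.05622)/0.01067 = 0.01108/0.01067 = 1.038.
p-value = P(Z > 1.038) ≈ 0.1496.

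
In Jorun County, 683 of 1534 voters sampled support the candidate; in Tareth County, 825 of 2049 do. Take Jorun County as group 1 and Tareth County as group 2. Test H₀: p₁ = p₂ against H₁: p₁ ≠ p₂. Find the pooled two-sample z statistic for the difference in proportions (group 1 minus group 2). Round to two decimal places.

z = 2.56

p̂₁ = 683/1534 ≈ 0.44524, p̂₂ = 825/2049 ≈ 0.40264.
Pooled p̂ = (683+825)/(1534+2049) = 1508/3583 = 0.42088.
SE = √(p̂(1−p̂)(1/n₁+1/n₂)) = √(0.42088·0.57912·0.00113993) = √(0.000277847) = 0.01667.
z = (0.44524 − 0.40264)/0.01667 = 0.04260/0.01667 = 2.56.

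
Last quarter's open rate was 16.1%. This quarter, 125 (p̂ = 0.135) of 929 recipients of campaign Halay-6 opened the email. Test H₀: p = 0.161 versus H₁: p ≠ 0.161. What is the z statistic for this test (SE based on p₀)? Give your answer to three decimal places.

p̂ = 125/929 = 0.13455.
SE = √(p₀(1−p₀)/n) = √(0.13508/929) = 0.01206.
z = (0.13455 − 0.161)/0.01206 = -0.02645/0.01206 = -2.193.
p-value = 2·P(Z > 2.193) ≈ 0.0283.

z = -2.193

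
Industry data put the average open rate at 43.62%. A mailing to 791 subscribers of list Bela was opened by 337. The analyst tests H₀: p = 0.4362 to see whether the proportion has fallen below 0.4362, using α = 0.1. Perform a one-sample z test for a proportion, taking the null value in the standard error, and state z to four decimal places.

z = -0.5760

p̂ = 337/791 ≈ 0.426043.
SE = √(p₀(1−p₀)/n) = √(0.24593/791) = 0.017633.
z = (0.426043 − 0.4362)/0.017633 = -0.010157/0.017633 = -0.5760.
p-value = P(Z < -0.576) ≈ 0.2823. With α = 0.1, fail to reject H₀.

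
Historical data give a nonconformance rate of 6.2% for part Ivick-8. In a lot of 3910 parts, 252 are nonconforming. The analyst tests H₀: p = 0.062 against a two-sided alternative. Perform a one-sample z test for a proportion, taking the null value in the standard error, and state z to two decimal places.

z = 0.64

p̂ = 252/3910 ≈ 0.0645.
SE = √(p₀(1−p₀)/n) = √(0.058156/3910) = 0.0039.
z = (0.0645 − 0.062)/0.0039 = 0.0025/0.0039 = 0.64.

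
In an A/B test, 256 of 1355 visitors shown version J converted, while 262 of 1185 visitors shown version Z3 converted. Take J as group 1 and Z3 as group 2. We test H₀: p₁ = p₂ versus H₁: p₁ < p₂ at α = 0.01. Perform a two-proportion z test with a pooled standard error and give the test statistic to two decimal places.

p̂₁ = 256/1355 = 0.1889, p̂₂ = 262/1185 = 0.2211.
Pooled p̂ = (256+262)/(1355+1185) = 518/2540 = 0.2039.
SE = √(p̂(1−p̂)(1/n₁+1/n₂)) = √(0.2039·0.7961·0.00158189) = √(0.000256815) = 0.0160.
z = (0.1889 − 0.2211)/0.0160 = -0.0322/0.0160 = -2.01.
p-value = P(Z < -2.007) ≈ 0.0224. With α = 0.01, fail to reject H₀.

z = -2.01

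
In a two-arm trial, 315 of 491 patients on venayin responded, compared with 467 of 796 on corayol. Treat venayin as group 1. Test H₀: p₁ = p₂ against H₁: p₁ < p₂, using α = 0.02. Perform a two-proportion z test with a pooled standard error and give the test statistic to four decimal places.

z = 1.9581

p̂₁ = 315/491 ≈ 0.641548, p̂₂ = 467/796 ≈ 0.586683.
Pooled p̂ = (315+467)/(491+796) = 782/1287 = 0.607615.
SE = √(0.238419 × 0.00329294) = 0.028020.
z = (0.641548 − 0.586683)/0.028020 = 0.054865/0.028020 = 1.9581.
p-value = P(Z < 1.958) ≈ 0.9749, so at α = 0.02 we fail to reject H₀.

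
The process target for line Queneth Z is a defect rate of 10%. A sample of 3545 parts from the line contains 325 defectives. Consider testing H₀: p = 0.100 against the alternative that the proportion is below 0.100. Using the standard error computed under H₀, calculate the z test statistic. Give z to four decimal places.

z = -1.6516

p̂ = 325/3545 ≈ 0.0916784.
Standard error under H₀: √(0.1×0.9/3545) = 0.0050386.
z = (0.0916784 − 0.1)/0.0050386 = -0.0083216/0.0050386 = -1.6516.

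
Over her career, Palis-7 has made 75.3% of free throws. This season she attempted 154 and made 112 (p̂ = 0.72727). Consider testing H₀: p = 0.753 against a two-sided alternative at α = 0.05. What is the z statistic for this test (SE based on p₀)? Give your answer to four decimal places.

z = -0.7403

p̂ = 112/154 = 0.727273.
Standard error under H₀: √(0.753×0.247/154) = 0.034752.
z = (0.727273 − 0.753)/0.034752 = -0.025727/0.034752 = -0.7403.
p-value = 2·P(Z > 0.740) ≈ 0.4591. With α = 0.05, fail to reject H₀.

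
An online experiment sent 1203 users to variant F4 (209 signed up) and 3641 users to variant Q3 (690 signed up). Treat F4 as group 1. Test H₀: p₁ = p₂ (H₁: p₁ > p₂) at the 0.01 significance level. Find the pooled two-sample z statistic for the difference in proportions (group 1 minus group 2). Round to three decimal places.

z = -1.220

p̂₁ = 209/1203 ≈ 0.17373, p̂₂ = 690/3641 ≈ 0.18951.
Pooled p̂ = (209+690)/(1203+3641) = 899/4844 = 0.18559.
SE = √(p̂(1−p̂)(1/n₁+1/n₂)) = √(0.18559·0.81441·0.00110591) = √(0.000167154) = 0.01293.
z = (0.17373 − 0.18951)/0.01293 = -0.01578/0.01293 = -1.220.
p-value = P(Z > -1.220) ≈ 0.8888, so at α = 0.01 we fail to reject H₀.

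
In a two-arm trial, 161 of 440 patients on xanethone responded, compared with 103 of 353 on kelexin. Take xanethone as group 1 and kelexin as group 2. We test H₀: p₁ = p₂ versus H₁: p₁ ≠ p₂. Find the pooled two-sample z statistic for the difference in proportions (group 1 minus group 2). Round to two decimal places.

p̂₁ = 161/440 ≈ 0.3659, p̂₂ = 103/353 ≈ 0.2918.
Pooled p̂ = (161+103)/(440+353) = 264/793 = 0.3329.
SE = √(0.222082 × 0.00510559) = 0.0337.
z = (0.3659 − 0.2918)/0.0337 = 0.0741/0.0337 = 2.20.

z = 2.20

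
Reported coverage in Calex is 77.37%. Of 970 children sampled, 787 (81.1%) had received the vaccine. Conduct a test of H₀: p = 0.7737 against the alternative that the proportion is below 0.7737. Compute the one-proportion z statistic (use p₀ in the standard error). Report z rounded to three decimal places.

z = 2.802

p̂ = 787/970 ≈ 0.811340.
SE = √(p₀(1−p₀)/n) = √(0.17509/970) = 0.013435.
z = (0.811340 − 0.7737)/0.013435 = 0.037640/0.013435 = 2.802.
p-value = P(Z < 2.802) ≈ 0.9975.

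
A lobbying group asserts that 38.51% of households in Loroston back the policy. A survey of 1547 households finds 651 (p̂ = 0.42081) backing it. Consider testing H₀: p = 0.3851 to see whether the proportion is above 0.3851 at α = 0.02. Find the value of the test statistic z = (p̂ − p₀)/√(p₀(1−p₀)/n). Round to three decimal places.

p̂ = 651/1547 = 0.42081.
Under H₀, SE = √(0.3851·0.6149/1547) = √(0.000153069) = 0.01237.
z = (0.42081 − 0.3851)/0.01237 = 0.03571/0.01237 = 2.887.
p-value = P(Z > 2.887) ≈ 0.0019, so at α = 0.02 we reject H₀.

z = 2.887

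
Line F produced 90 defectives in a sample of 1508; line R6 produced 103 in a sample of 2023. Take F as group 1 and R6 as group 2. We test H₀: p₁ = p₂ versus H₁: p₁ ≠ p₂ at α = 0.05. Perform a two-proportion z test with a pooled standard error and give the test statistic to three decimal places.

z = 1.134

p̂₁ = 90/1508 = 0.059682, p̂₂ = 103/2023 = 0.050914.
Pooled p̂ = (90+103)/(1508+2023) = 193/3531 = 0.054659.
SE = √(p̂(1−p̂)(1/n₁+1/n₂)) = √(0.054659·0.945341·0.00115745) = √(5.98065e-05) = 0.007733.
z = (0.059682 − 0.050914)/0.007733 = 0.008768/0.007733 = 1.134.
p-value = 2·P(Z > 1.134) ≈ 0.2569. With α = 0.05, fail to reject H₀.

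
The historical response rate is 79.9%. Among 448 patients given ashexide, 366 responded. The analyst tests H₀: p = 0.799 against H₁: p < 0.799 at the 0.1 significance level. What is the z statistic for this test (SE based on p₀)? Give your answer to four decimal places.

p̂ = 366/448 = 0.816964.
Under H₀, SE = √(0.799·0.201/448) = √(0.00035848) = 0.018934.
z = (0.816964 − 0.799)/0.018934 = 0.017964/0.018934 = 0.9488.
p-value = P(Z < 0.949) ≈ 0.8286; since p > α = 0.1, fail to reject H₀.

z = 0.9488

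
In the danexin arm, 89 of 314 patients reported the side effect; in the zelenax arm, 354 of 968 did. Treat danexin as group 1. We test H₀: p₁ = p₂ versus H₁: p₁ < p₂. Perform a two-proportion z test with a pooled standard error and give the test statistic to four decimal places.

z = -2.6636

p̂₁ = 89/314 = 0.283439, p̂₂ = 354/968 = 0.365702.
Pooled p̂ = (89+354)/(314+968) = 443/1282 = 0.345554.
SE = √(0.226146 × 0.00421777) = 0.030884.
z = (0.283439 − 0.365702)/0.030884 = -0.082263/0.030884 = -2.6636.
p-value = P(Z < -2.664) ≈ 0.0039.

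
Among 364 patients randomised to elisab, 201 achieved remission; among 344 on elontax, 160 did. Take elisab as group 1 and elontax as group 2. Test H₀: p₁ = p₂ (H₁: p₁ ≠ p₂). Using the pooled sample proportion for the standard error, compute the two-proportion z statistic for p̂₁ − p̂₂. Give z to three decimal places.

z = 2.317

p̂₁ = 201/364 = 0.55220, p̂₂ = 160/344 = 0.46512.
Pooled p̂ = (201+160)/(364+344) = 361/708 = 0.50989.
SE = √(p̂(1−p̂)(1/n₁+1/n₂)) = √(0.50989·0.49011·0.00565423) = √(0.001413) = 0.03759.
z = (0.55220 − 0.46512)/0.03759 = 0.08708/0.03759 = 2.317.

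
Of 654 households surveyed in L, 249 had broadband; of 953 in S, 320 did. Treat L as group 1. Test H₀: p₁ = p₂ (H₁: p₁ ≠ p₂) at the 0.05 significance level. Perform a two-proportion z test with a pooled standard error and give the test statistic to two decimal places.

p̂₁ = 249/654 = 0.3807, p̂₂ = 320/953 = 0.3358.
Pooled p̂ = (249+320)/(654+953) = 569/1607 = 0.3541.
SE = √(0.228706 × 0.00257837) = 0.0243.
z = (0.3807 − 0.3358)/0.0243 = 0.0449/0.0243 = 1.85.
Two-sided p-value ≈ 2·Φ(−1.851) = 0.0641; since p > α = 0.05, fail to reject H₀.

z = 1.85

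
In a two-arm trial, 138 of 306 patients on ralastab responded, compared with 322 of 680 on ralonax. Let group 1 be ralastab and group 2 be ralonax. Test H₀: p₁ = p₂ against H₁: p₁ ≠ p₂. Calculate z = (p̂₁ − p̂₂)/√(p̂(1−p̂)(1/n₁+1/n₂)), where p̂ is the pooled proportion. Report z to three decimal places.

z = -0.657

p̂₁ = 138/306 ≈ 0.45098, p̂₂ = 322/680 ≈ 0.47353.
Pooled p̂ = (138+322)/(306+680) = 460/986 = 0.46653.
SE = √(p̂(1−p̂)(1/n₁+1/n₂)) = √(0.46653·0.53347·0.00473856) = √(0.00117933) = 0.03434.
z = (0.45098 − 0.47353)/0.03434 = -0.02255/0.03434 = -0.657.
Two-sided p-value ≈ 2·Φ(−0.657) = 0.5114.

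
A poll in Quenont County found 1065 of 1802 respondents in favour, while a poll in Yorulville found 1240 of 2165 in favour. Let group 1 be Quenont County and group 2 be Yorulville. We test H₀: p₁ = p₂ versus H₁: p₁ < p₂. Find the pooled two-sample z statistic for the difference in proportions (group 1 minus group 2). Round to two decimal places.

z = 1.16

p̂₁ = 1065/1802 ≈ 0.59101, p̂₂ = 1240/2165 ≈ 0.57275.
Pooled p̂ = (1065+1240)/(1802+2165) = 2305/3967 = 0.58104.
SE = √(p̂(1−p̂)(1/n₁+1/n₂)) = √(0.58104·0.41896·0.00101683) = √(0.00024753) = 0.01573.
z = (0.59101 − 0.57275)/0.01573 = 0.01826/0.01573 = 1.16.
p-value = P(Z < 1.161) ≈ 0.8771.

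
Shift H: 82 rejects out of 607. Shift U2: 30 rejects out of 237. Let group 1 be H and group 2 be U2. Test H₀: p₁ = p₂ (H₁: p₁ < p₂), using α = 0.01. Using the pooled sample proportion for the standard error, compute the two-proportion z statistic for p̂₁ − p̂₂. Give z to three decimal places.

z = 0.327

p̂₁ = 82/607 = 0.13509, p̂₂ = 30/237 = 0.12658.
Pooled p̂ = (82+30)/(607+237) = 112/844 = 0.13270.
SE = √(p̂(1−p̂)(1/n₁+1/n₂)) = √(0.13270·0.86730·0.00586686) = √(0.000675227) = 0.02599.
z = (0.13509 − 0.12658)/0.02599 = 0.00851/0.02599 = 0.327.
p-value = P(Z < 0.327) ≈ 0.6283; since p > α = 0.01, fail to reject H₀.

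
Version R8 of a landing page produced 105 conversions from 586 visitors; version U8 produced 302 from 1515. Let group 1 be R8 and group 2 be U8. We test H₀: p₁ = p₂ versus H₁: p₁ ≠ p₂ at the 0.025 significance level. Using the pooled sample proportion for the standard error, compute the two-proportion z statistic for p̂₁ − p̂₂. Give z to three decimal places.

z = -1.049

p̂₁ = 105/586 = 0.179181, p̂₂ = 302/1515 = 0.199340.
Pooled p̂ = (105+302)/(586+1515) = 407/2101 = 0.193717.
SE = √(0.156191 × 0.00236655) = 0.019226.
z = (0.179181 − 0.199340)/0.019226 = -0.020159/0.019226 = -1.049.
p-value = 2·P(Z > 1.049) ≈ 0.2944. With α = 0.025, fail to reject H₀.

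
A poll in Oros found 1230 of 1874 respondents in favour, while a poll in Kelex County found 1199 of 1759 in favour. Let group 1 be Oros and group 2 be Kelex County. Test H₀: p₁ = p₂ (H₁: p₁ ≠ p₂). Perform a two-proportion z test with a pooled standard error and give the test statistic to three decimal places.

z = -1.618

p̂₁ = 1230/1874 = 0.65635, p̂₂ = 1199/1759 = 0.68164.
Pooled p̂ = (1230+1199)/(1874+1759) = 2429/3633 = 0.66859.
SE = √(0.221576 × 0.00110212) = 0.01563.
z = (0.65635 − 0.68164)/0.01563 = -0.02529/0.01563 = -1.618.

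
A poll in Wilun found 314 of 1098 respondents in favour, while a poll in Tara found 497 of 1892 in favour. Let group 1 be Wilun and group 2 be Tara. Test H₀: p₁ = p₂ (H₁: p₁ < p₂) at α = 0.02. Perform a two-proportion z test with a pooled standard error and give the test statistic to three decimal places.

z = 1.381

p̂₁ = 314/1098 ≈ 0.28597, p̂₂ = 497/1892 ≈ 0.26268.
Pooled p̂ = (314+497)/(1098+1892) = 811/2990 = 0.27124.
SE = √(0.197668 × 0.00143929) = 0.01687.
z = (0.28597 − 0.26268)/0.01687 = 0.02329/0.01687 = 1.381.
p-value = P(Z < 1.381) ≈ 0.9163; since p > α = 0.02, fail to reject H₀.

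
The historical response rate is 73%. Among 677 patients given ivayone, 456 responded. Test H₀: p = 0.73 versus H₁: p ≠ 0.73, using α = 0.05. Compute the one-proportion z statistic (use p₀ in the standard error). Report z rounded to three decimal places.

z = -3.308

p̂ = 456/677 ≈ 0.67356.
Under H₀, SE = √(0.73·0.27/677) = √(0.000291137) = 0.01706.
z = (0.67356 − 0.73)/0.01706 = -0.05644/0.01706 = -3.308.
Two-sided p-value ≈ 2·Φ(−3.308) = 0.0009. With α = 0.05, reject H₀.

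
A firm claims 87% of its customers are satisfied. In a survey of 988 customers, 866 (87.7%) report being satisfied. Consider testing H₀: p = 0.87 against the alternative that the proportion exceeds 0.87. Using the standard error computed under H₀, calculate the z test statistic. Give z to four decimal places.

z = 0.6092

p̂ = 866/988 ≈ 0.876518.
Under H₀, SE = √(0.87·0.13/988) = √(0.000114474) = 0.010699.
z = (0.876518 − 0.87)/0.010699 = 0.006518/0.010699 = 0.6092.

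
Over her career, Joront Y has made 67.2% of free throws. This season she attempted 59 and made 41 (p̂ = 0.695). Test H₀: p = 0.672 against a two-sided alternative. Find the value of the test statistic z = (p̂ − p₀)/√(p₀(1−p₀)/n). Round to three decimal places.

p̂ = 41/59 ≈ 0.69492.
Standard error under H₀: √(0.672×0.328/59) = 0.06112.
z = (0.69492 − 0.672)/0.06112 = 0.02292/0.06112 = 0.375.
p-value = 2·P(Z > 0.375) ≈ 0.7077.

z = 0.375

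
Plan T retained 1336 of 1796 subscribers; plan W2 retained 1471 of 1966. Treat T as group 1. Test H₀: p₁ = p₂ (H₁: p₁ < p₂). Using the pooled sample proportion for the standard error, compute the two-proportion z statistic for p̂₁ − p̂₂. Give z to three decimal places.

p̂₁ = 1336/1796 = 0.743875, p̂₂ = 1471/1966 = 0.748220.
Pooled p̂ = (1336+1471)/(1796+1966) = 2807/3762 = 0.746146.
SE = √(p̂(1−p̂)(1/n₁+1/n₂)) = √(0.746146·0.253854·0.00106544) = √(0.000201807) = 0.014206.
z = (0.743875 − 0.748220)/0.014206 = -0.004345/0.014206 = -0.306.
p-value = P(Z < -0.306) ≈ 0.3799.

z = -0.306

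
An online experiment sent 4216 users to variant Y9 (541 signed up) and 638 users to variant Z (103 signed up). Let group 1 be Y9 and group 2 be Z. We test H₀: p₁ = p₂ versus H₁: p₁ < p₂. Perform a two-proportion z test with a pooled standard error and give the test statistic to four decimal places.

z = -2.2984

p̂₁ = 541/4216 ≈ 0.1283207, p̂₂ = 103/638 ≈ 0.1614420.
Pooled p̂ = (541+103)/(4216+638) = 644/4854 = 0.1326741.
SE = √(0.115072 × 0.00180459) = 0.0144103.
z = (0.1283207 − 0.1614420)/0.0144103 = -0.0331213/0.0144103 = -2.2984.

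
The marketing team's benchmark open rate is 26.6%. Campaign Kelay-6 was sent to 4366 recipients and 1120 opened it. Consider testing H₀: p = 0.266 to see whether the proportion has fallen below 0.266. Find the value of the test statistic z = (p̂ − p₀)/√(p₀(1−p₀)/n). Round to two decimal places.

p̂ = 1120/4366 = 0.2565.
Standard error under H₀: √(0.266×0.734/4366) = 0.0067.
z = (0.2565 − 0.266)/0.0067 = -0.0095/0.0067 = -1.42.

z = -1.42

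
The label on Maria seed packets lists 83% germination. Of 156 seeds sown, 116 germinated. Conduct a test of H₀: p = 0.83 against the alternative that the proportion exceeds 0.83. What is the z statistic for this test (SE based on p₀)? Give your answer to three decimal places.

z = -2.873

p̂ = 116/156 ≈ 0.743590.
SE = √(p₀(1−p₀)/n) = √(0.1411/156) = 0.030075.
z = (0.743590 − 0.83)/0.030075 = -0.086410/0.030075 = -2.873.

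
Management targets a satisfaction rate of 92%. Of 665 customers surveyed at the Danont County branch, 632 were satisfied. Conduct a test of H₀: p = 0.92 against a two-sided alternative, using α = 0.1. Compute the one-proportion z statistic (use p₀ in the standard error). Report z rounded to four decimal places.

p̂ = 632/665 ≈ 0.9503759.
Standard error under H₀: √(0.92×0.08/665) = 0.0105203.
z = (0.9503759 − 0.92)/0.0105203 = 0.0303759/0.0105203 = 2.8874.
p-value = 2·P(Z > 2.887) ≈ 0.0039; since p < α = 0.1, reject H₀.

z = 2.8874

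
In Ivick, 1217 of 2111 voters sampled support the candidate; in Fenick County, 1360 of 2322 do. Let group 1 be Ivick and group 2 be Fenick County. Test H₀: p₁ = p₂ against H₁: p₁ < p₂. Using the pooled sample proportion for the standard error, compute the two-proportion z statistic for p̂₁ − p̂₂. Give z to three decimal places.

z = -0.620

p̂₁ = 1217/2111 ≈ 0.57650, p̂₂ = 1360/2322 ≈ 0.58570.
Pooled p̂ = (1217+1360)/(2111+2322) = 2577/4433 = 0.58132.
SE = √(0.243387 × 0.000904372) = 0.01484.
z = (0.57650 − 0.58570)/0.01484 = -0.00920/0.01484 = -0.620.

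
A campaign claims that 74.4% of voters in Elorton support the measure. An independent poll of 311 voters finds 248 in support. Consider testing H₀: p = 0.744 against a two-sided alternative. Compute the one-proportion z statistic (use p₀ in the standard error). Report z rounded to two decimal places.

p̂ = 248/311 = 0.7974.
Under H₀, SE = √(0.744·0.256/311) = √(0.000612424) = 0.0247.
z = (0.7974 − 0.744)/0.0247 = 0.0534/0.0247 = 2.16.
p-value = 2·P(Z > 2.159) ≈ 0.0309.

z = 2.16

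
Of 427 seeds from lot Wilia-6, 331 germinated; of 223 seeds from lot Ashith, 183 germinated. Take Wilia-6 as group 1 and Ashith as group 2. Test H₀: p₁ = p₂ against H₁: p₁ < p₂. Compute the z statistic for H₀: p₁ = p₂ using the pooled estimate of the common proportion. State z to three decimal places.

z = -1.352

p̂₁ = 331/427 = 0.77518, p̂₂ = 183/223 = 0.82063.
Pooled p̂ = (331+183)/(427+223) = 514/650 = 0.79077.
SE = √(p̂(1−p̂)(1/n₁+1/n₂)) = √(0.79077·0.20923·0.00682623) = √(0.00112942) = 0.03361.
z = (0.77518 − 0.82063)/0.03361 = -0.04545/0.03361 = -1.352.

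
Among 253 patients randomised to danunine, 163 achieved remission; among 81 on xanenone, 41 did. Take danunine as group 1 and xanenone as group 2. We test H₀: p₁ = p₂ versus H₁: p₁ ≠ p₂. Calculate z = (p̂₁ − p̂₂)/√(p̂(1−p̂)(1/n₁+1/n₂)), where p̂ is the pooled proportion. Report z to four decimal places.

p̂₁ = 163/253 ≈ 0.644269, p̂₂ = 41/81 ≈ 0.506173.
Pooled p̂ = (163+41)/(253+81) = 204/334 = 0.610778.
SE = √(p̂(1−p̂)(1/n₁+1/n₂)) = √(0.610778·0.389222·0.0162982) = √(0.00387455) = 0.062246.
z = (0.644269 − 0.506173)/0.062246 = 0.138096/0.062246 = 2.2186.

z = 2.2186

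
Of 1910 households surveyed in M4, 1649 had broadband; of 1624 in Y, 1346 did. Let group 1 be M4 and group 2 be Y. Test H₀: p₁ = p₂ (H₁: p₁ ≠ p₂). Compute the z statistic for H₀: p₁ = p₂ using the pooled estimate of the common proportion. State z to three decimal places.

z = 2.846

p̂₁ = 1649/1910 = 0.863351, p̂₂ = 1346/1624 = 0.828818.
Pooled p̂ = (1649+1346)/(1910+1624) = 2995/3534 = 0.847482.
SE = √(0.129257 × 0.00113932) = 0.012135.
z = (0.863351 − 0.828818)/0.012135 = 0.034533/0.012135 = 2.846.
Two-sided p-value ≈ 2·Φ(−2.846) = 0.0044.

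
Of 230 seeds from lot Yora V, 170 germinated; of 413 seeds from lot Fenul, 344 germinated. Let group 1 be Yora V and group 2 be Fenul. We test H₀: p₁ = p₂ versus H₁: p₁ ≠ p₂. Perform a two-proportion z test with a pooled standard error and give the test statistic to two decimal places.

z = -2.85

p̂₁ = 170/230 = 0.7391, p̂₂ = 344/413 = 0.8329.
Pooled p̂ = (170+344)/(230+413) = 514/643 = 0.7994.
SE = √(p̂(1−p̂)(1/n₁+1/n₂)) = √(0.7994·0.2006·0.00676913) = √(0.00108559) = 0.0329.
z = (0.7391 − 0.8329)/0.0329 = -0.0938/0.0329 = -2.85.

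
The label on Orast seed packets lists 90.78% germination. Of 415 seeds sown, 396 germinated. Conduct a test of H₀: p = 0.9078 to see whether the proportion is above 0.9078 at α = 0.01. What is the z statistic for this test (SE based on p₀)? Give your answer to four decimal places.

p̂ = 396/415 = 0.9542169.
SE = √(p₀(1−p₀)/n) = √(0.083699/415) = 0.0142016.
z = (0.9542169 − 0.9078)/0.0142016 = 0.0464169/0.0142016 = 3.2684.
p-value = P(Z > 3.268) ≈ 0.0005; since p < α = 0.01, reject H₀.

z = 3.2684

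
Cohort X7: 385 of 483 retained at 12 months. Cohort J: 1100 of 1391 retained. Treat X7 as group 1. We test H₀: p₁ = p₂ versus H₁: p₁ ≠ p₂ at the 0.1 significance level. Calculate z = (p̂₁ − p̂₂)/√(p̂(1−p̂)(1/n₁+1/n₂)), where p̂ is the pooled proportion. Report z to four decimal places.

z = 0.2943

p̂₁ = 385/483 ≈ 0.797101, p̂₂ = 1100/1391 ≈ 0.790798.
Pooled p̂ = (385+1100)/(483+1391) = 1485/1874 = 0.792423.
SE = √(0.164489 × 0.0027893) = 0.021420.
z = (0.797101 − 0.790798)/0.021420 = 0.006303/0.021420 = 0.2943.
Two-sided p-value ≈ 2·Φ(−0.294) = 0.7685, so at α = 0.1 we fail to reject H₀.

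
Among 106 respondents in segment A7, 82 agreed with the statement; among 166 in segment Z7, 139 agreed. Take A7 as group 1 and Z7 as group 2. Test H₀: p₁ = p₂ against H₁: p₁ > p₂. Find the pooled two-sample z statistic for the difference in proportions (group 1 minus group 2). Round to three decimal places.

p̂₁ = 82/106 = 0.77358, p̂₂ = 139/166 = 0.83735.
Pooled p̂ = (82+139)/(106+166) = 221/272 = 0.81250.
SE = √(0.152344 × 0.0154581) = 0.04853.
z = (0.77358 − 0.83735)/0.04853 = -0.06377/0.04853 = -1.314.
p-value = P(Z > -1.314) ≈ 0.9056.

z = -1.314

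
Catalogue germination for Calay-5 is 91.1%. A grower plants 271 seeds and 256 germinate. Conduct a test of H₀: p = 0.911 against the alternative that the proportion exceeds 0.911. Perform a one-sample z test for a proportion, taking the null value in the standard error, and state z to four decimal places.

z = 1.9454

p̂ = 256/271 ≈ 0.944649.
Under H₀, SE = √(0.911·0.089/271) = √(0.000299185) = 0.017297.
z = (0.944649 − 0.911)/0.017297 = 0.033649/0.017297 = 1.9454.
p-value = P(Z > 1.945) ≈ 0.0259.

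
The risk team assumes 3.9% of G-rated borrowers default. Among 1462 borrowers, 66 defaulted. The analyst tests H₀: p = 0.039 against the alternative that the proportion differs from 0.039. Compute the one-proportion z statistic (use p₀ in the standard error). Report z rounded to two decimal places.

p̂ = 66/1462 ≈ 0.04514.
Standard error under H₀: √(0.039×0.961/1462) = 0.00506.
z = (0.04514 − 0.039)/0.00506 = 0.00614/0.00506 = 1.21.

z = 1.21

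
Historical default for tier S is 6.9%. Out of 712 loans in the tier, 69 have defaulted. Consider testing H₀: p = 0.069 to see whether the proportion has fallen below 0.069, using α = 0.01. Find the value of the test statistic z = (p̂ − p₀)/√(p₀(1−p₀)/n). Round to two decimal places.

z = 2.94

p̂ = 69/712 ≈ 0.0969.
Standard error under H₀: √(0.069×0.931/712) = 0.0095.
z = (0.0969 − 0.069)/0.0095 = 0.0279/0.0095 = 2.94.
p-value = P(Z < 2.938) ≈ 0.9984; since p > α = 0.01, fail to reject H₀.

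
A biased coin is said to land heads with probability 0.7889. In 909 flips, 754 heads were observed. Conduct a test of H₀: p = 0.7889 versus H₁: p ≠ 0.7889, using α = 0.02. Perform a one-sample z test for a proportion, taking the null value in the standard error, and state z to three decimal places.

p̂ = 754/909 ≈ 0.829483.
Under H₀, SE = √(0.7889·0.2111/909) = √(0.000183209) = 0.013535.
z = (0.829483 − 0.7889)/0.013535 = 0.040583/0.013535 = 2.998.
p-value = 2·P(Z > 2.998) ≈ 0.0027. With α = 0.02, reject H₀.

z = 2.998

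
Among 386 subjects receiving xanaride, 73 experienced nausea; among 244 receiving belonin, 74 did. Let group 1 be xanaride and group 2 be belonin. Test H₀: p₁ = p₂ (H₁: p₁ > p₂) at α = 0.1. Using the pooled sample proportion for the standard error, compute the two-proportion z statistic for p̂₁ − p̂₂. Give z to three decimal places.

p̂₁ = 73/386 = 0.18912, p̂₂ = 74/244 = 0.30328.
Pooled p̂ = (73+74)/(386+244) = 147/630 = 0.23333.
SE = √(0.178889 × 0.00668903) = 0.03459.
z = (0.18912 − 0.30328)/0.03459 = -0.11416/0.03459 = -3.300.
p-value = P(Z > -3.300) ≈ 0.9995, so at α = 0.1 we fail to reject H₀.

z = -3.300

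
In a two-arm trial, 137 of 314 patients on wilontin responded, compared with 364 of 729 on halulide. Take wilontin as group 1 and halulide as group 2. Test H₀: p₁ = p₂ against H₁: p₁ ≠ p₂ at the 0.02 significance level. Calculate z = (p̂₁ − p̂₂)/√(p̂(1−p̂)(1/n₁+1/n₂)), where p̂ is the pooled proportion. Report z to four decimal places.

z = -1.8683

p̂₁ = 137/314 ≈ 0.436306, p̂₂ = 364/729 ≈ 0.499314.
Pooled p̂ = (137+364)/(314+729) = 501/1043 = 0.480345.
SE = √(0.249614 × 0.00455646) = 0.033725.
z = (0.436306 − 0.499314)/0.033725 = -0.063008/0.033725 = -1.8683.
p-value = 2·P(Z > 1.868) ≈ 0.0617, so at α = 0.02 we fail to reject H₀.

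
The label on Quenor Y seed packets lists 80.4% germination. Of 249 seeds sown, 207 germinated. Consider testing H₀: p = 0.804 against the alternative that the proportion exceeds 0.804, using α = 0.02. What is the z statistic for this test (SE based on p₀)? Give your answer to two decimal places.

p̂ = 207/249 = 0.83133.
SE = √(p₀(1−p₀)/n) = √(0.15758/249) = 0.02516.
z = (0.83133 − 0.804)/0.02516 = 0.02733/0.02516 = 1.09.
p-value = P(Z > 1.086) ≈ 0.1387. With α = 0.02, fail to reject H₀.

z = 1.09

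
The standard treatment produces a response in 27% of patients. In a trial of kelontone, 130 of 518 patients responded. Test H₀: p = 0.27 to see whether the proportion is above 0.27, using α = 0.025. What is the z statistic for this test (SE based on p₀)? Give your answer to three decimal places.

p̂ = 130/518 ≈ 0.250965.
Standard error under H₀: √(0.27×0.73/518) = 0.019506.
z = (0.250965 − 0.27)/0.019506 = -0.019035/0.019506 = -0.976.
p-value = P(Z > -0.976) ≈ 0.8354, so at α = 0.025 we fail to reject H₀.

z = -0.976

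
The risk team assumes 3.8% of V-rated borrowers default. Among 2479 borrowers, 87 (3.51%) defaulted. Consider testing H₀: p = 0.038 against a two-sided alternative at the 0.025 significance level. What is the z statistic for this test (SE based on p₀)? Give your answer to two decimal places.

p̂ = 87/2479 ≈ 0.0351.
Standard error under H₀: √(0.038×0.962/2479) = 0.0038.
z = (0.0351 − 0.038)/0.0038 = -0.0029/0.0038 = -0.76.
Two-sided p-value ≈ 2·Φ(−0.757) = 0.4493, so at α = 0.025 we fail to reject H₀.

z = -0.76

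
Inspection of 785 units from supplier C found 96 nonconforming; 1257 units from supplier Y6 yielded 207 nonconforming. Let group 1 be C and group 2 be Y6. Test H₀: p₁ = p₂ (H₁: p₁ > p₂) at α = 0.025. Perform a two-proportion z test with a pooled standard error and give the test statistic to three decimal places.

p̂₁ = 96/785 ≈ 0.122293, p̂₂ = 207/1257 ≈ 0.164678.
Pooled p̂ = (96+207)/(785+1257) = 303/2042 = 0.148384.
SE = √(p̂(1−p̂)(1/n₁+1/n₂)) = √(0.148384·0.851616·0.00206943) = √(0.000261506) = 0.016171.
z = (0.122293 − 0.164678)/0.016171 = -0.042385/0.016171 = -2.621.
p-value = P(Z > -2.621) ≈ 0.9956, so at α = 0.025 we fail to reject H₀.

z = -2.621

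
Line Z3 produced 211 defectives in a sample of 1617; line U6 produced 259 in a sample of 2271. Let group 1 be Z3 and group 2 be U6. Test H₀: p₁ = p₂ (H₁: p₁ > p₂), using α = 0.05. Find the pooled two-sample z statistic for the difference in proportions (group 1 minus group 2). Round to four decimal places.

p̂₁ = 211/1617 = 0.1304886, p̂₂ = 259/2271 = 0.1140467.
Pooled p̂ = (211+259)/(1617+2271) = 470/3888 = 0.1208848.
SE = √(0.106272 × 0.00105876) = 0.0106074.
z = (0.1304886 − 0.1140467)/0.0106074 = 0.0164419/0.0106074 = 1.5500.
p-value = P(Z > 1.550) ≈ 0.0606. With α = 0.05, fail to reject H₀.

z = 1.5500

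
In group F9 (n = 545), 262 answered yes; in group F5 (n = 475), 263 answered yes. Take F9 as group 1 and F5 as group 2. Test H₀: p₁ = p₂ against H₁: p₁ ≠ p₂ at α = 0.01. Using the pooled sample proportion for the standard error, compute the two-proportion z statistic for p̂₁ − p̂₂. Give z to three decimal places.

z = -2.325

p̂₁ = 262/545 ≈ 0.48073, p̂₂ = 263/475 ≈ 0.55368.
Pooled p̂ = (262+263)/(545+475) = 525/1020 = 0.51471.
SE = √(p̂(1−p̂)(1/n₁+1/n₂)) = √(0.51471·0.48529·0.00394013) = √(0.000984179) = 0.03137.
z = (0.48073 − 0.55368)/0.03137 = -0.07295/0.03137 = -2.325.
Two-sided p-value ≈ 2·Φ(−2.325) = 0.0201, so at α = 0.01 we fail to reject H₀.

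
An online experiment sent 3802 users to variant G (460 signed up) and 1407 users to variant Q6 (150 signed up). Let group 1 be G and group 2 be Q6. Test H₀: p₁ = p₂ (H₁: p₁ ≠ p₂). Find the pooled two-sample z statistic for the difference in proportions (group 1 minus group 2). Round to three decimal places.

z = 1.433

p̂₁ = 460/3802 = 0.120989, p̂₂ = 150/1407 = 0.106610.
Pooled p̂ = (460+150)/(3802+1407) = 610/5209 = 0.117105.
SE = √(p̂(1−p̂)(1/n₁+1/n₂)) = √(0.117105·0.882895·0.000973752) = √(0.000100678) = 0.010034.
z = (0.120989 − 0.106610)/0.010034 = 0.014379/0.010034 = 1.433.
p-value = 2·P(Z > 1.433) ≈ 0.1518.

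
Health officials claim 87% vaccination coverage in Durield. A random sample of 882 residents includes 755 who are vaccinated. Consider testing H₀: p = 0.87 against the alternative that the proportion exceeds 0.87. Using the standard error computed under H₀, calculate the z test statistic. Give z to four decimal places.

z = -1.2355

p̂ = 755/882 ≈ 0.856009.
Under H₀, SE = √(0.87·0.13/882) = √(0.000128231) = 0.011324.
z = (0.856009 − 0.87)/0.011324 = -0.013991/0.011324 = -1.2355.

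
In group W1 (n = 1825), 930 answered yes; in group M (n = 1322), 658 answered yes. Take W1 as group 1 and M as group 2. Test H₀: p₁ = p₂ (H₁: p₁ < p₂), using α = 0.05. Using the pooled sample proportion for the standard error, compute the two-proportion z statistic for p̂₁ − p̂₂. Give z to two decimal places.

p̂₁ = 930/1825 = 0.5096, p̂₂ = 658/1322 = 0.4977.
Pooled p̂ = (930+658)/(1825+1322) = 1588/3147 = 0.5046.
SE = √(p̂(1−p̂)(1/n₁+1/n₂)) = √(0.5046·0.4954·0.00130437) = √(0.000326066) = 0.0181.
z = (0.5096 − 0.4977)/0.0181 = 0.0119/0.0181 = 0.66.
p-value = P(Z < 0.657) ≈ 0.7443; since p > α = 0.05, fail to reject H₀.

z = 0.66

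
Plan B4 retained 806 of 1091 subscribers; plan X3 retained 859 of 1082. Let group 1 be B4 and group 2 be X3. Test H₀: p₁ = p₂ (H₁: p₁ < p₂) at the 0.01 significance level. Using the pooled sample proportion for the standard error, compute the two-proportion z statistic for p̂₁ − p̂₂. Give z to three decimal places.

p̂₁ = 806/1091 ≈ 0.73877, p̂₂ = 859/1082 ≈ 0.79390.
Pooled p̂ = (806+859)/(1091+1082) = 1665/2173 = 0.76622.
SE = √(p̂(1−p̂)(1/n₁+1/n₂)) = √(0.76622·0.23378·0.0018408) = √(0.000329736) = 0.01816.
z = (0.73877 − 0.79390)/0.01816 = -0.05513/0.01816 = -3.036.
p-value = P(Z < -3.036) ≈ 0.0012, so at α = 0.01 we reject H₀.

z = -3.036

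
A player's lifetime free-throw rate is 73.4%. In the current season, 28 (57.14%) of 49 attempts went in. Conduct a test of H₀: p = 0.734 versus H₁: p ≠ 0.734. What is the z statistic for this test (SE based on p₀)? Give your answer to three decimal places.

z = -2.575

p̂ = 28/49 = 0.571429.
Standard error under H₀: √(0.734×0.266/49) = 0.063123.
z = (0.571429 − 0.734)/0.063123 = -0.162571/0.063123 = -2.575.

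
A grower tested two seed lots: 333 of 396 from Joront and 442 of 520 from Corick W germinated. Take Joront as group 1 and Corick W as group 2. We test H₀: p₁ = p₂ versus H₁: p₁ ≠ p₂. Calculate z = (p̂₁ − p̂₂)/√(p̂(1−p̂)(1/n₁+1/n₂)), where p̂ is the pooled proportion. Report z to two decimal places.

p̂₁ = 333/396 = 0.8409, p̂₂ = 442/520 = 0.8500.
Pooled p̂ = (333+442)/(396+520) = 775/916 = 0.8461.
SE = √(p̂(1−p̂)(1/n₁+1/n₂)) = √(0.8461·0.1539·0.00444833) = √(0.000579331) = 0.0241.
z = (0.8409 − 0.8500)/0.0241 = -0.0091/0.0241 = -0.38.
p-value = 2·P(Z > 0.378) ≈ 0.7057.

z = -0.38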